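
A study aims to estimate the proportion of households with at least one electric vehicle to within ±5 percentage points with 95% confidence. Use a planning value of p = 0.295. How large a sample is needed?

For a proportion with margin E = 0.05 at 95% confidence, z = 1.960.
n = p̂(1−p̂)(z/E)² = 0.295 × 0.705 × (1.960/0.05)² = 319.58
Round up: n = 320.

n = 320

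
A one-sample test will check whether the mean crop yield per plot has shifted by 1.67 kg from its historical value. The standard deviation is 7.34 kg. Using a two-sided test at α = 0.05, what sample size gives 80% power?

For a one-sample z-test, n = ((z_{α/2} + z_β)·σ/δ)².
z_{α/2} = 1.960 (two-sided α = 0.05); z_β = 0.842 (power 80% → β = 0.2).
n = (2.802 × 7.34 / 1.67)² = 151.67
Round up: n = 152.

n = 152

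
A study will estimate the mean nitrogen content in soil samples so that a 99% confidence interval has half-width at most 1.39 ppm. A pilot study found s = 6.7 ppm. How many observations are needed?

For a mean, the margin of error is E = z·σ/√n, so n = (zσ/E)².
At 99% confidence, z = 2.576.
n = (2.576 × 6.7 / 1.39)² = 154.17
Round up: n = 155.

155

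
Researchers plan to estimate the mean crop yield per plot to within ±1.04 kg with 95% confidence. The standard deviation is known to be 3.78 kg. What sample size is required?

For a mean, the margin of error is E = z·σ/√n, so n = (zσ/E)².
At 95% confidence, z = 1.960.
n = (1.960 × 3.78 / 1.04)² = 50.75
Round up: n = 51.

51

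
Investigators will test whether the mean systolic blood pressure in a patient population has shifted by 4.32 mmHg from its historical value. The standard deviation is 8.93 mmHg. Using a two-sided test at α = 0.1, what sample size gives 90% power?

n = 37

For a one-sample z-test, n = ((z_{α/2} + z_β)·σ/δ)².
z_{α/2} = 1.645 (two-sided α = 0.1); z_β = 1.282 (power 90% → β = 0.1).
n = (2.927 × 8.93 / 4.32)² = 36.61
Round up: n = 37.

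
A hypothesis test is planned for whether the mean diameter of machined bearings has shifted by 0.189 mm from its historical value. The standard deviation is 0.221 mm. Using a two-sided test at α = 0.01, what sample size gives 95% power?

For a one-sample z-test, n = ((z_{α/2} + z_β)·σ/δ)².
z_{α/2} = 2.576 (two-sided α = 0.01); z_β = 1.645 (power 95% → β = 0.05).
n = (4.221 × 0.221 / 0.189)² = 24.36
Round up: n = 25.

25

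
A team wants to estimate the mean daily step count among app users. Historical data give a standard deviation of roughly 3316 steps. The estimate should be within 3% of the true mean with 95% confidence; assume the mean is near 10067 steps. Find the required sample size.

For a mean, the margin of error is E = z·σ/√n, so n = (zσ/E)².
At 95% confidence, z = 1.960.
E = 3% of 10067 = 302 steps.
n = (1.960 × 3316 / 302)² = 463.13
Round up: n = 464.

464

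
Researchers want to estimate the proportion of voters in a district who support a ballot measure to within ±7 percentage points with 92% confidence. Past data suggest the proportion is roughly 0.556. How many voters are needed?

For a proportion with margin E = 0.07 at 92% confidence, z = 1.751.
n = p̂(1−p̂)(z/E)² = 0.556 × 0.444 × (1.751/0.07)² = 154.47
Round up: n = 155.

n = 155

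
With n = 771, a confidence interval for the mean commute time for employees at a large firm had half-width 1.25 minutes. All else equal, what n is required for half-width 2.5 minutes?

193

Margin of error scales as 1/√n, so n₂ = n₁·(E₁/E₂)².
n₂ = 771 × (1.25/2.5)² = 771 × 0.25 = 192.75
Round up: n₂ = 193.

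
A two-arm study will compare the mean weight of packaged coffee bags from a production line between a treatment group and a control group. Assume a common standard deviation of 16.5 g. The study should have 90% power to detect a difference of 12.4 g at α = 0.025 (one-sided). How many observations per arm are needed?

For two equal groups, n per group = 2·((z_α + z_β)·σ/δ)².
z_α = 1.960; z_β = 1.282 (power 90%).
n = 2 × (3.242 × 16.5 / 12.4)² = 2 × 18.61 = 37.22
Round up: n = 38 per group.

38 per group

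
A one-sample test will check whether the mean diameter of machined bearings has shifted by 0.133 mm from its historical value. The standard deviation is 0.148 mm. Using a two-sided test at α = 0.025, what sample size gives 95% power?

For a one-sample z-test, n = ((z_{α/2} + z_β)·σ/δ)².
z_{α/2} = 2.241 (two-sided α = 0.025); z_β = 1.645 (power 95% → β = 0.05).
n = (3.886 × 0.148 / 0.133)² = 18.70
Round up: n = 19.

19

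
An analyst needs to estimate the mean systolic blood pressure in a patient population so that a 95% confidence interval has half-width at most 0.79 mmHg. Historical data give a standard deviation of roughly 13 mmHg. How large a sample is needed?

For a mean, the margin of error is E = z·σ/√n, so n = (zσ/E)².
At 95% confidence, z = 1.960.
n = (1.960 × 13 / 0.79)² = 1040.27
Round up: n = 1041.

n = 1041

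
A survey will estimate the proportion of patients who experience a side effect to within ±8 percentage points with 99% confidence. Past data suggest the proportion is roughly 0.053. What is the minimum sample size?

53

For a proportion with margin E = 0.08 at 99% confidence, z = 2.576.
n = p̂(1−p̂)(z/E)² = 0.053 × 0.947 × (2.576/0.08)² = 52.04
Round up: n = 53.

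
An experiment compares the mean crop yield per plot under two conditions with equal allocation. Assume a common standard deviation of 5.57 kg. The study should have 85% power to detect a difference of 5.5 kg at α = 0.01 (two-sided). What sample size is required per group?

27 per group

For two equal groups, n per group = 2·((z_{α/2} + z_β)·σ/δ)².
z_{α/2} = 2.576; z_β = 1.036 (power 85%).
n = 2 × (3.612 × 5.57 / 5.5)² = 2 × 13.38 = 26.76
Round up: n = 27 per group.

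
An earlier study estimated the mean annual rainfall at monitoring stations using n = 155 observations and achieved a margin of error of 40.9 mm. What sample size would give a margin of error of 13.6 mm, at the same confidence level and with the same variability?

1402

Margin of error scales as 1/√n, so n₂ = n₁·(E₁/E₂)².
n₂ = 155 × (40.9/13.6)² = 155 × 9.044 = 1401.82
Round up: n₂ = 1402.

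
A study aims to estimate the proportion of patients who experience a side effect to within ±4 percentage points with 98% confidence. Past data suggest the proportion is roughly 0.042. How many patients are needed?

137

For a proportion with margin E = 0.04 at 98% confidence, z = 2.326.
n = p̂(1−p̂)(z/E)² = 0.042 × 0.958 × (2.326/0.04)² = 136.05
Round up: n = 137.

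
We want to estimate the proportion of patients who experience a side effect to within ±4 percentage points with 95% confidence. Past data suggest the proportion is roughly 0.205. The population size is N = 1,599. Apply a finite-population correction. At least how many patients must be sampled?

For a proportion with margin E = 0.04 at 95% confidence, z = 1.960.
n = p̂(1−p̂)(z/E)² = 0.205 × 0.795 × (1.960/0.04)² = 391.30 — call this n₀.
Finite-population correction with N = 1,599: n = n₀ / (1 + (n₀−1)/N) = 391.30 / 1.244 = 314.55
Round up: n = 315.

315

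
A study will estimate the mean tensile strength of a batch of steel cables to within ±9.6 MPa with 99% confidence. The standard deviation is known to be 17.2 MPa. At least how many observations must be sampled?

n = 22

For a mean, the margin of error is E = z·σ/√n, so n = (zσ/E)².
At 99% confidence, z = 2.576.
n = (2.576 × 17.2 / 9.6)² = 21.30
Round up: n = 22.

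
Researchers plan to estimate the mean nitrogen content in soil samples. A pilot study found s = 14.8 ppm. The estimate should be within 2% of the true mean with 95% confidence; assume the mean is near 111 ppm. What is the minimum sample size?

n = 171

For a mean, the margin of error is E = z·σ/√n, so n = (zσ/E)².
At 95% confidence, z = 1.960.
E = 2% of 111 = 2.22 ppm.
n = (1.960 × 14.8 / 2.22)² = 170.74
Round up: n = 171.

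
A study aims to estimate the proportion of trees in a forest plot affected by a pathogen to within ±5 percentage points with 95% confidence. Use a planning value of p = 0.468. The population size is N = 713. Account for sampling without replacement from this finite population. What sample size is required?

For a proportion with margin E = 0.05 at 95% confidence, z = 1.960.
n = p̂(1−p̂)(z/E)² = 0.468 × 0.532 × (1.960/0.05)² = 382.59 — call this n₀.
Finite-population correction with N = 713: n = n₀ / (1 + (n₀−1)/N) = 382.59 / 1.535 = 249.24
Round up: n = 250.

250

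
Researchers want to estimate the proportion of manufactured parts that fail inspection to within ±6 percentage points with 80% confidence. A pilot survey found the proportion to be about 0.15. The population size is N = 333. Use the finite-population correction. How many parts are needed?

50

For a proportion with margin E = 0.06 at 80% confidence, z = 1.282.
n = p̂(1−p̂)(z/E)² = 0.15 × 0.85 × (1.282/0.06)² = 58.21 — call this n₀.
Finite-population correction with N = 333: n = n₀ / (1 + (n₀−1)/N) = 58.21 / 1.172 = 49.67
Round up: n = 50.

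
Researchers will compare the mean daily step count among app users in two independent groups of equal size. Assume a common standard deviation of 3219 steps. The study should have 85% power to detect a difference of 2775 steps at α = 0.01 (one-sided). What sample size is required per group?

For two equal groups, n per group = 2·((z_α + z_β)·σ/δ)².
z_α = 2.326; z_β = 1.036 (power 85%).
n = 2 × (3.362 × 3219 / 2775)² = 2 × 15.21 = 30.42
Round up: n = 31 per group.

31 per group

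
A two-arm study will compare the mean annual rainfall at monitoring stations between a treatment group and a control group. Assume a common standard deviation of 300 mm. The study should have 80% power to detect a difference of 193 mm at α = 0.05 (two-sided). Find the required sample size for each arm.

For two equal groups, n per group = 2·((z_{α/2} + z_β)·σ/δ)².
z_{α/2} = 1.960; z_β = 0.842 (power 80%).
n = 2 × (2.802 × 300 / 193)² = 2 × 18.97 = 37.94
Round up: n = 38 per group.

38 per group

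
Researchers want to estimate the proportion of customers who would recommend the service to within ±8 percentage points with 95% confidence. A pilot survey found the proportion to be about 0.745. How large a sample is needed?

n = 115

For a proportion with margin E = 0.08 at 95% confidence, z = 1.960.
n = p̂(1−p̂)(z/E)² = 0.745 × 0.255 × (1.960/0.08)² = 114.03
Round up: n = 115.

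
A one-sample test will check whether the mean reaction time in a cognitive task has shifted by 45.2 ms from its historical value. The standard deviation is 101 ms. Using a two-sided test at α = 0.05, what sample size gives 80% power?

n = 40

For a one-sample z-test, n = ((z_{α/2} + z_β)·σ/δ)².
z_{α/2} = 1.960 (two-sided α = 0.05); z_β = 0.842 (power 80% → β = 0.2).
n = (2.802 × 101 / 45.2)² = 39.20
Round up: n = 40.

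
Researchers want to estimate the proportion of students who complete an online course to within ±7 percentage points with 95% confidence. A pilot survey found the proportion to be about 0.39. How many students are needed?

n = 187

For a proportion with margin E = 0.07 at 95% confidence, z = 1.960.
n = p̂(1−p̂)(z/E)² = 0.39 × 0.61 × (1.960/0.07)² = 186.51
Round up: n = 187.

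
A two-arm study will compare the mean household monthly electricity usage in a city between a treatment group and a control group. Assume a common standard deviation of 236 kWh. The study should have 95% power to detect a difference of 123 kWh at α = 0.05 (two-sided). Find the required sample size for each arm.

96 per group

For two equal groups, n per group = 2·((z_{α/2} + z_β)·σ/δ)².
z_{α/2} = 1.960; z_β = 1.645 (power 95%).
n = 2 × (3.605 × 236 / 123)² = 2 × 47.84 = 95.68
Round up: n = 96 per group.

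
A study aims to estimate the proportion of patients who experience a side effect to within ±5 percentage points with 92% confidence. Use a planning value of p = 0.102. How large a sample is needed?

113

For a proportion with margin E = 0.05 at 92% confidence, z = 1.751.
n = p̂(1−p̂)(z/E)² = 0.102 × 0.898 × (1.751/0.05)² = 112.33
Round up: n = 113.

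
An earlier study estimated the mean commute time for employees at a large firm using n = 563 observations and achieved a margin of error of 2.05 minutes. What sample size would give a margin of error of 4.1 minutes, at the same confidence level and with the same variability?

141

Margin of error scales as 1/√n, so n₂ = n₁·(E₁/E₂)².
n₂ = 563 × (2.05/4.1)² = 563 × 0.25 = 140.75
Round up: n₂ = 141.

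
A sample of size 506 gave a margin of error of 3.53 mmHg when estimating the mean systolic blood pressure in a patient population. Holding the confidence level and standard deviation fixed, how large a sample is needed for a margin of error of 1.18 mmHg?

Margin of error scales as 1/√n, so n₂ = n₁·(E₁/E₂)².
n₂ = 506 × (3.53/1.18)² = 506 × 8.949 = 4528.19
Round up: n₂ = 4529.

4529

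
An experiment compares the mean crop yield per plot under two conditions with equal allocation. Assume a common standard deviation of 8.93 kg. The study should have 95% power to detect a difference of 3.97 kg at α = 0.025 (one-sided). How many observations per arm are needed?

132 per group

For two equal groups, n per group = 2·((z_α + z_β)·σ/δ)².
z_α = 1.960; z_β = 1.645 (power 95%).
n = 2 × (3.605 × 8.93 / 3.97)² = 2 × 65.76 = 131.52
Round up: n = 132 per group.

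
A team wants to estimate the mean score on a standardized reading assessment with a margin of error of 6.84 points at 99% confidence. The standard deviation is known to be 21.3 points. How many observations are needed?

For a mean, the margin of error is E = z·σ/√n, so n = (zσ/E)².
At 99% confidence, z = 2.576.
n = (2.576 × 21.3 / 6.84)² = 64.35
Round up: n = 65.

65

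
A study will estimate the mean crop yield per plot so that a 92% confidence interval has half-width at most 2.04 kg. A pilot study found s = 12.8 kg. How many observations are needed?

121

For a mean, the margin of error is E = z·σ/√n, so n = (zσ/E)².
At 92% confidence, z = 1.751.
n = (1.751 × 12.8 / 2.04)² = 120.71
Round up: n = 121.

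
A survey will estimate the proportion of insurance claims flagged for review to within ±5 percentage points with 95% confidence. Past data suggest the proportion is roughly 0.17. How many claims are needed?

217

For a proportion with margin E = 0.05 at 95% confidence, z = 1.960.
n = p̂(1−p̂)(z/E)² = 0.17 × 0.83 × (1.960/0.05)² = 216.82
Round up: n = 217.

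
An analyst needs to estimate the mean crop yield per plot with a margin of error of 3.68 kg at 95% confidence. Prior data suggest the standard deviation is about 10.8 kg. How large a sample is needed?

For a mean, the margin of error is E = z·σ/√n, so n = (zσ/E)².
At 95% confidence, z = 1.960.
n = (1.960 × 10.8 / 3.68)² = 33.09
Round up: n = 34.

34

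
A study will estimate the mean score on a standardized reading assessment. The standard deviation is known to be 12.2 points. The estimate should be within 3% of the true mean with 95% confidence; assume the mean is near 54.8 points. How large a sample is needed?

212

For a mean, the margin of error is E = z·σ/√n, so n = (zσ/E)².
At 95% confidence, z = 1.960.
E = 3% of 54.8 = 1.644 points.
n = (1.960 × 12.2 / 1.644)² = 211.56
Round up: n = 212.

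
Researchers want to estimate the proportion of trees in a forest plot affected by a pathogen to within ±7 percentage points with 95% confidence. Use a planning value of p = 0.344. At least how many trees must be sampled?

For a proportion with margin E = 0.07 at 95% confidence, z = 1.960.
n = p̂(1−p̂)(z/E)² = 0.344 × 0.656 × (1.960/0.07)² = 176.92
Round up: n = 177.

177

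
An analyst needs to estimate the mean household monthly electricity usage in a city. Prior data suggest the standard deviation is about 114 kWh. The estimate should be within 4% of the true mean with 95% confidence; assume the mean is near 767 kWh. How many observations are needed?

For a mean, the margin of error is E = z·σ/√n, so n = (zσ/E)².
At 95% confidence, z = 1.960.
E = 4% of 767 = 30.68 kWh.
n = (1.960 × 114 / 30.68)² = 53.04
Round up: n = 54.

n = 54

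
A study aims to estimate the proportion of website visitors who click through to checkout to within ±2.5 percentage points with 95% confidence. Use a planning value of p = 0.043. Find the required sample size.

253

For a proportion with margin E = 0.025 at 95% confidence, z = 1.960.
n = p̂(1−p̂)(z/E)² = 0.043 × 0.957 × (1.960/0.025)² = 252.94
Round up: n = 253.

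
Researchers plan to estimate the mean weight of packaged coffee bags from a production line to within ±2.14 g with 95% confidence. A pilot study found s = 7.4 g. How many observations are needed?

For a mean, the margin of error is E = z·σ/√n, so n = (zσ/E)².
At 95% confidence, z = 1.960.
n = (1.960 × 7.4 / 2.14)² = 45.94
Round up: n = 46.

46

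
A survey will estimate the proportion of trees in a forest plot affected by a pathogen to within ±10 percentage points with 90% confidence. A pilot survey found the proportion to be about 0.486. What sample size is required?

For a proportion with margin E = 0.1 at 90% confidence, z = 1.645.
n = p̂(1−p̂)(z/E)² = 0.486 × 0.514 × (1.645/0.1)² = 67.60
Round up: n = 68.

68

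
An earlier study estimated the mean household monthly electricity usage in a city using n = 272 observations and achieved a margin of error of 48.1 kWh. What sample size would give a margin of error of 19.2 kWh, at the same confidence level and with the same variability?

n = 1708

Margin of error scales as 1/√n, so n₂ = n₁·(E₁/E₂)².
n₂ = 272 × (48.1/19.2)² = 272 × 6.276 = 1707.07
Round up: n₂ = 1708.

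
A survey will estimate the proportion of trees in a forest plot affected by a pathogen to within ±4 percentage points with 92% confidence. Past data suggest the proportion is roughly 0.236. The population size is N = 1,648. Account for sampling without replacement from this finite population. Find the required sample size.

286

For a proportion with margin E = 0.04 at 92% confidence, z = 1.751.
n = p̂(1−p̂)(z/E)² = 0.236 × 0.764 × (1.751/0.04)² = 345.51 — call this n₀.
Finite-population correction with N = 1,648: n = n₀ / (1 + (n₀−1)/N) = 345.51 / 1.209 = 285.78
Round up: n = 286.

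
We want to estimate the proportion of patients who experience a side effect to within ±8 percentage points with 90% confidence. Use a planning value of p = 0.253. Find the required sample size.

80

For a proportion with margin E = 0.08 at 90% confidence, z = 1.645.
n = p̂(1−p̂)(z/E)² = 0.253 × 0.747 × (1.645/0.08)² = 79.91
Round up: n = 80.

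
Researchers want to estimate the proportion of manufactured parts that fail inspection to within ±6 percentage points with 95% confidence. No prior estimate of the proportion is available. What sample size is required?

267

For a proportion with margin E = 0.06 at 95% confidence, z = 1.960.
With no prior estimate, use p = 0.5, which maximizes p(1−p) at 0.25.
n = 0.25 × (z/E)² = 0.25 × (1.960/0.06)² = 266.78
Round up: n = 267.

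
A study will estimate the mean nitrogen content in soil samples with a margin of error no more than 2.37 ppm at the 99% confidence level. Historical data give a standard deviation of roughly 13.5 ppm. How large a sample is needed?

n = 216

For a mean, the margin of error is E = z·σ/√n, so n = (zσ/E)².
At 99% confidence, z = 2.576.
n = (2.576 × 13.5 / 2.37)² = 215.31
Round up: n = 216.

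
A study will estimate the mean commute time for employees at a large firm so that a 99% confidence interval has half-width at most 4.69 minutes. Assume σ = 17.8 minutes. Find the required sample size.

n = 96

For a mean, the margin of error is E = z·σ/√n, so n = (zσ/E)².
At 99% confidence, z = 2.576.
n = (2.576 × 17.8 / 4.69)² = 95.58
Round up: n = 96.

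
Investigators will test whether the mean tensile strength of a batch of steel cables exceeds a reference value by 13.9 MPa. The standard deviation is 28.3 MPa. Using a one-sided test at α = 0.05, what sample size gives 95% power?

For a one-sample z-test, n = ((z_α + z_β)·σ/δ)².
z_α = 1.645 (one-sided α = 0.05); z_β = 1.645 (power 95% → β = 0.05).
n = (3.290 × 28.3 / 13.9)² = 44.87
Round up: n = 45.

45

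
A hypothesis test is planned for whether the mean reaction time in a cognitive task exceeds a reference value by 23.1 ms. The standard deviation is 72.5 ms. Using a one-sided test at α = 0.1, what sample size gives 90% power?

For a one-sample z-test, n = ((z_α + z_β)·σ/δ)².
z_α = 1.282 (one-sided α = 0.1); z_β = 1.282 (power 90% → β = 0.1).
n = (2.564 × 72.5 / 23.1)² = 64.76
Round up: n = 65.

65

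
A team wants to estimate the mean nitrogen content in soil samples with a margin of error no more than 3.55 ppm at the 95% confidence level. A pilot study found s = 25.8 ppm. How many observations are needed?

203

For a mean, the margin of error is E = z·σ/√n, so n = (zσ/E)².
At 95% confidence, z = 1.960.
n = (1.960 × 25.8 / 3.55)² = 202.91
Round up: n = 203.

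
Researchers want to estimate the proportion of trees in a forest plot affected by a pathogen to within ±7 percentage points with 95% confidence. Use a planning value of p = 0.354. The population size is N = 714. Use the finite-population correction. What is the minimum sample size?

144

For a proportion with margin E = 0.07 at 95% confidence, z = 1.960.
n = p̂(1−p̂)(z/E)² = 0.354 × 0.646 × (1.960/0.07)² = 179.29 — call this n₀.
Finite-population correction with N = 714: n = n₀ / (1 + (n₀−1)/N) = 179.29 / 1.25 = 143.43
Round up: n = 144.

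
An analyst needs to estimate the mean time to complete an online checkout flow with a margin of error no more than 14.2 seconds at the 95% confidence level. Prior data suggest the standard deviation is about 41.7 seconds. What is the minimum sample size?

For a mean, the margin of error is E = z·σ/√n, so n = (zσ/E)².
At 95% confidence, z = 1.960.
n = (1.960 × 41.7 / 14.2)² = 33.13
Round up: n = 34.

34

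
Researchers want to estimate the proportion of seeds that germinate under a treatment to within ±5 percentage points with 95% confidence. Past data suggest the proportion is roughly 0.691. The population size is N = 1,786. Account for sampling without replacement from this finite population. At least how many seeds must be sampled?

For a proportion with margin E = 0.05 at 95% confidence, z = 1.960.
n = p̂(1−p̂)(z/E)² = 0.691 × 0.309 × (1.960/0.05)² = 328.10 — call this n₀.
Finite-population correction with N = 1,786: n = n₀ / (1 + (n₀−1)/N) = 328.10 / 1.183 = 277.35
Round up: n = 278.

278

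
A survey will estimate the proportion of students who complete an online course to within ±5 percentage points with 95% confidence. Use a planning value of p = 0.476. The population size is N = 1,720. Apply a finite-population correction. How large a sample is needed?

314

For a proportion with margin E = 0.05 at 95% confidence, z = 1.960.
n = p̂(1−p̂)(z/E)² = 0.476 × 0.524 × (1.960/0.05)² = 383.27 — call this n₀.
Finite-population correction with N = 1,720: n = n₀ / (1 + (n₀−1)/N) = 383.27 / 1.222 = 313.64
Round up: n = 314.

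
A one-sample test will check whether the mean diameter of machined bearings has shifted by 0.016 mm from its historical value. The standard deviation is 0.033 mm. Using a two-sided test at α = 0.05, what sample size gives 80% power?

34

For a one-sample z-test, n = ((z_{α/2} + z_β)·σ/δ)².
z_{α/2} = 1.960 (two-sided α = 0.05); z_β = 0.842 (power 80% → β = 0.2).
n = (2.802 × 0.033 / 0.016)² = 33.40
Round up: n = 34.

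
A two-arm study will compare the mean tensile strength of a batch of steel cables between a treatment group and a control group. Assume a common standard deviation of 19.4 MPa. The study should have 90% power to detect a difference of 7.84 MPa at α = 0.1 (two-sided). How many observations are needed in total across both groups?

For two equal groups, n per group = 2·((z_{α/2} + z_β)·σ/δ)².
z_{α/2} = 1.645; z_β = 1.282 (power 90%).
n = 2 × (2.927 × 19.4 / 7.84)² = 2 × 52.46 = 104.92
Round up: n = 105 per group.
Total across both groups: 2 × 105 = 210.

210 total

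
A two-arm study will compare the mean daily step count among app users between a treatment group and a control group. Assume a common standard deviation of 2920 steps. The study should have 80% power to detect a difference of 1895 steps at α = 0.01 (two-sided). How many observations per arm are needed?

56 per group

For two equal groups, n per group = 2·((z_{α/2} + z_β)·σ/δ)².
z_{α/2} = 2.576; z_β = 0.842 (power 80%).
n = 2 × (3.418 × 2920 / 1895)² = 2 × 27.74 = 55.48
Round up: n = 56 per group.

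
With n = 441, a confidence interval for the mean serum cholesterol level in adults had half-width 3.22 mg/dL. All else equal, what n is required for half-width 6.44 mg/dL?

Margin of error scales as 1/√n, so n₂ = n₁·(E₁/E₂)².
n₂ = 441 × (3.22/6.44)² = 441 × 0.25 = 110.25
Round up: n₂ = 111.

111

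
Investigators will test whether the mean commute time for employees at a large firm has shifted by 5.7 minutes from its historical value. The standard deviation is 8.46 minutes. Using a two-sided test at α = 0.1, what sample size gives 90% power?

n = 19

For a one-sample z-test, n = ((z_{α/2} + z_β)·σ/δ)².
z_{α/2} = 1.645 (two-sided α = 0.1); z_β = 1.282 (power 90% → β = 0.1).
n = (2.927 × 8.46 / 5.7)² = 18.87
Round up: n = 19.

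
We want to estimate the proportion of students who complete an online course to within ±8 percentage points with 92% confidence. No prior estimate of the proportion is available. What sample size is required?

For a proportion with margin E = 0.08 at 92% confidence, z = 1.751.
With no prior estimate, use p = 0.5, which maximizes p(1−p) at 0.25.
n = 0.25 × (z/E)² = 0.25 × (1.751/0.08)² = 119.77
Round up: n = 120.

120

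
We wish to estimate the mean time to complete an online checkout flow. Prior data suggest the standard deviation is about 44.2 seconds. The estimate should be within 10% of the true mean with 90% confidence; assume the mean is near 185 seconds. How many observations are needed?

For a mean, the margin of error is E = z·σ/√n, so n = (zσ/E)².
At 90% confidence, z = 1.645.
E = 10% of 185 = 18.5 seconds.
n = (1.645 × 44.2 / 18.5)² = 15.45
Round up: n = 16.

16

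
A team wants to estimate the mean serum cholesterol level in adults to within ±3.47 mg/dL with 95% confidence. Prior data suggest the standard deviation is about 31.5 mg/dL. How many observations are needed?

n = 317

For a mean, the margin of error is E = z·σ/√n, so n = (zσ/E)².
At 95% confidence, z = 1.960.
n = (1.960 × 31.5 / 3.47)² = 316.57
Round up: n = 317.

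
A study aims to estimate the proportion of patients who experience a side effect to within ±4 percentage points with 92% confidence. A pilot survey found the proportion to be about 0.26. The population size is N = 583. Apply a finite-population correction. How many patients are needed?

For a proportion with margin E = 0.04 at 92% confidence, z = 1.751.
n = p̂(1−p̂)(z/E)² = 0.26 × 0.74 × (1.751/0.04)² = 368.69 — call this n₀.
Finite-population correction with N = 583: n = n₀ / (1 + (n₀−1)/N) = 368.69 / 1.631 = 226.05
Round up: n = 227.

227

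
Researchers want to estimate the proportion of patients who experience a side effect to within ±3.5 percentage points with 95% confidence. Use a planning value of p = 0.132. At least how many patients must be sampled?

360

For a proportion with margin E = 0.035 at 95% confidence, z = 1.960.
n = p̂(1−p̂)(z/E)² = 0.132 × 0.868 × (1.960/0.035)² = 359.31
Round up: n = 360.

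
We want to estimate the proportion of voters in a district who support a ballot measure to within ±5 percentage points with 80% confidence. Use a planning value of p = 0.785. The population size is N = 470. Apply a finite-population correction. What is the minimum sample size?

For a proportion with margin E = 0.05 at 80% confidence, z = 1.282.
n = p̂(1−p̂)(z/E)² = 0.785 × 0.215 × (1.282/0.05)² = 110.95 — call this n₀.
Finite-population correction with N = 470: n = n₀ / (1 + (n₀−1)/N) = 110.95 / 1.234 = 89.91
Round up: n = 90.

n = 90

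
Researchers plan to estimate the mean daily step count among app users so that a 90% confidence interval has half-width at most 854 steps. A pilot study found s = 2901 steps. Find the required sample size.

For a mean, the margin of error is E = z·σ/√n, so n = (zσ/E)².
At 90% confidence, z = 1.645.
n = (1.645 × 2901 / 854)² = 31.23
Round up: n = 32.

32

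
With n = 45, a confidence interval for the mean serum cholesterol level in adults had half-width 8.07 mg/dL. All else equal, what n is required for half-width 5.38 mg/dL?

Margin of error scales as 1/√n, so n₂ = n₁·(E₁/E₂)².
n₂ = 45 × (8.07/5.38)² = 45 × 2.25 = 101.25
Round up: n₂ = 102.

102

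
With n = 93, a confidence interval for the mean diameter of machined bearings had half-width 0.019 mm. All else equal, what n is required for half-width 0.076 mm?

Margin of error scales as 1/√n, so n₂ = n₁·(E₁/E₂)².
n₂ = 93 × (0.019/0.076)² = 93 × 0.0625 = 5.81
Round up: n₂ = 6.

n = 6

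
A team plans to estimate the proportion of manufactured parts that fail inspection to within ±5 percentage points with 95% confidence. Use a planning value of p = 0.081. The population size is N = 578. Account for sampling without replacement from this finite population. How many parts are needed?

For a proportion with margin E = 0.05 at 95% confidence, z = 1.960.
n = p̂(1−p̂)(z/E)² = 0.081 × 0.919 × (1.960/0.05)² = 114.39 — call this n₀.
Finite-population correction with N = 578: n = n₀ / (1 + (n₀−1)/N) = 114.39 / 1.196 = 95.64
Round up: n = 96.

96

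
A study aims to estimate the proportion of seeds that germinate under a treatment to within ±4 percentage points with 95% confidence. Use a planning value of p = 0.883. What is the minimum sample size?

249

For a proportion with margin E = 0.04 at 95% confidence, z = 1.960.
n = p̂(1−p̂)(z/E)² = 0.883 × 0.117 × (1.960/0.04)² = 248.05
Round up: n = 249.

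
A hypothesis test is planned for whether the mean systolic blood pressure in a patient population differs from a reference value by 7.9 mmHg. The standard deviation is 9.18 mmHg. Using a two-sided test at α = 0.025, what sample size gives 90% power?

17

For a one-sample z-test, n = ((z_{α/2} + z_β)·σ/δ)².
z_{α/2} = 2.241 (two-sided α = 0.025); z_β = 1.282 (power 90% → β = 0.1).
n = (3.523 × 9.18 / 7.9)² = 16.76
Round up: n = 17.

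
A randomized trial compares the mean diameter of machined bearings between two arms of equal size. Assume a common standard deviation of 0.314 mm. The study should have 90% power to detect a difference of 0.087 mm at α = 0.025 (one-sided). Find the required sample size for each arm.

274 per group

For two equal groups, n per group = 2·((z_α + z_β)·σ/δ)².
z_α = 1.960; z_β = 1.282 (power 90%).
n = 2 × (3.242 × 0.314 / 0.087)² = 2 × 136.91 = 273.82
Round up: n = 274 per group.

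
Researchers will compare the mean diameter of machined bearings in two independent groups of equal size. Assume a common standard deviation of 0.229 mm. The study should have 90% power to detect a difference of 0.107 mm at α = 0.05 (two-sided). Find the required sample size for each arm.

97 per group

For two equal groups, n per group = 2·((z_{α/2} + z_β)·σ/δ)².
z_{α/2} = 1.960; z_β = 1.282 (power 90%).
n = 2 × (3.242 × 0.229 / 0.107)² = 2 × 48.14 = 96.28
Round up: n = 97 per group.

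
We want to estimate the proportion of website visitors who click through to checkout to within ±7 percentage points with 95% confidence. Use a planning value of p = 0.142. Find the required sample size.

For a proportion with margin E = 0.07 at 95% confidence, z = 1.960.
n = p̂(1−p̂)(z/E)² = 0.142 × 0.858 × (1.960/0.07)² = 95.52
Round up: n = 96.

96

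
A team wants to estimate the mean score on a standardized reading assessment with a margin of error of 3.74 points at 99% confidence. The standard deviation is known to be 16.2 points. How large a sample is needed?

n = 125

For a mean, the margin of error is E = z·σ/√n, so n = (zσ/E)².
At 99% confidence, z = 2.576.
n = (2.576 × 16.2 / 3.74)² = 124.50
Round up: n = 125.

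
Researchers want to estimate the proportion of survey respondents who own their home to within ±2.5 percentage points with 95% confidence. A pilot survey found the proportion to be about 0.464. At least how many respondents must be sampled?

For a proportion with margin E = 0.025 at 95% confidence, z = 1.960.
n = p̂(1−p̂)(z/E)² = 0.464 × 0.536 × (1.960/0.025)² = 1528.67
Round up: n = 1529.

n = 1529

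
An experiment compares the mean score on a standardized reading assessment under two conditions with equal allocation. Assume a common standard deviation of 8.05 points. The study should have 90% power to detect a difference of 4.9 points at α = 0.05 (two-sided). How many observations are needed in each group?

57 per group

For two equal groups, n per group = 2·((z_{α/2} + z_β)·σ/δ)².
z_{α/2} = 1.960; z_β = 1.282 (power 90%).
n = 2 × (3.242 × 8.05 / 4.9)² = 2 × 28.37 = 56.74
Round up: n = 57 per group.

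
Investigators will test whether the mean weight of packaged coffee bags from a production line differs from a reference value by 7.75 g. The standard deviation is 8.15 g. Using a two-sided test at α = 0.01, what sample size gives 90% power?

For a one-sample z-test, n = ((z_{α/2} + z_β)·σ/δ)².
z_{α/2} = 2.576 (two-sided α = 0.01); z_β = 1.282 (power 90% → β = 0.1).
n = (3.858 × 8.15 / 7.75)² = 16.46
Round up: n = 17.

17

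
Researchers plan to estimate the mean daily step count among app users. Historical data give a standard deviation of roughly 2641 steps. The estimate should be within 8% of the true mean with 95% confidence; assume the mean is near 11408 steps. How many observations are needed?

For a mean, the margin of error is E = z·σ/√n, so n = (zσ/E)².
At 95% confidence, z = 1.960.
E = 8% of 11408 = 912.6 steps.
n = (1.960 × 2641 / 912.6)² = 32.17
Round up: n = 33.

n = 33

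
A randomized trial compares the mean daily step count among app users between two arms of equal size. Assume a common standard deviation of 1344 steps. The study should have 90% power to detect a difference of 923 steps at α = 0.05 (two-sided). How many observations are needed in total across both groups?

90 total

For two equal groups, n per group = 2·((z_{α/2} + z_β)·σ/δ)².
z_{α/2} = 1.960; z_β = 1.282 (power 90%).
n = 2 × (3.242 × 1344 / 923)² = 2 × 22.29 = 44.58
Round up: n = 45 per group.
Total across both groups: 2 × 45 = 90.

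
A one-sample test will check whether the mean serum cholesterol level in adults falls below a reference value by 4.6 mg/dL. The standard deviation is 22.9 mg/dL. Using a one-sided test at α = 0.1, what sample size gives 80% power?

112

For a one-sample z-test, n = ((z_α + z_β)·σ/δ)².
z_α = 1.282 (one-sided α = 0.1); z_β = 0.842 (power 80% → β = 0.2).
n = (2.124 × 22.9 / 4.6)² = 111.81
Round up: n = 112.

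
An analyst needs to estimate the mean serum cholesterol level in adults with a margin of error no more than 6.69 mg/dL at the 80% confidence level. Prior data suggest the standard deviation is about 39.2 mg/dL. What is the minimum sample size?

For a mean, the margin of error is E = z·σ/√n, so n = (zσ/E)².
At 80% confidence, z = 1.282.
n = (1.282 × 39.2 / 6.69)² = 56.43
Round up: n = 57.

57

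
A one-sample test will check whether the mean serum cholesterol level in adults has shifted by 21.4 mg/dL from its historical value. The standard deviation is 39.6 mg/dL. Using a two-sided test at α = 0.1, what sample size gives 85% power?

For a one-sample z-test, n = ((z_{α/2} + z_β)·σ/δ)².
z_{α/2} = 1.645 (two-sided α = 0.1); z_β = 1.036 (power 85% → β = 0.15).
n = (2.681 × 39.6 / 21.4)² = 24.61
Round up: n = 25.

n = 25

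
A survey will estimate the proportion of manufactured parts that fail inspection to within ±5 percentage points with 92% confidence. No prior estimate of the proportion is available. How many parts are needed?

n = 307

For a proportion with margin E = 0.05 at 92% confidence, z = 1.751.
With no prior estimate, use p = 0.5, which maximizes p(1−p) at 0.25.
n = 0.25 × (z/E)² = 0.25 × (1.751/0.05)² = 306.60
Round up: n = 307.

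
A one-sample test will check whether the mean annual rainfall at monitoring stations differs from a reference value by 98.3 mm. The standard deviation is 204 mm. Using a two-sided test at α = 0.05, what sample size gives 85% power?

For a one-sample z-test, n = ((z_{α/2} + z_β)·σ/δ)².
z_{α/2} = 1.960 (two-sided α = 0.05); z_β = 1.036 (power 85% → β = 0.15).
n = (2.996 × 204 / 98.3)² = 38.66
Round up: n = 39.

n = 39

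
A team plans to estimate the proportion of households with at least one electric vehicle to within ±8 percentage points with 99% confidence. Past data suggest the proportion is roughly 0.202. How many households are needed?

For a proportion with margin E = 0.08 at 99% confidence, z = 2.576.
n = p̂(1−p̂)(z/E)² = 0.202 × 0.798 × (2.576/0.08)² = 167.13
Round up: n = 168.

n = 168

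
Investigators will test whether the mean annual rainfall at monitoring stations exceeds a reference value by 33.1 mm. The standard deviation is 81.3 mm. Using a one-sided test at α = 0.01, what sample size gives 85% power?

For a one-sample z-test, n = ((z_α + z_β)·σ/δ)².
z_α = 2.326 (one-sided α = 0.01); z_β = 1.036 (power 85% → β = 0.15).
n = (3.362 × 81.3 / 33.1)² = 68.19
Round up: n = 69.

n = 69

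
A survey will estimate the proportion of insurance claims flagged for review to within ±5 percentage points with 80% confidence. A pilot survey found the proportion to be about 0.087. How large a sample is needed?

For a proportion with margin E = 0.05 at 80% confidence, z = 1.282.
n = p̂(1−p̂)(z/E)² = 0.087 × 0.913 × (1.282/0.05)² = 52.22
Round up: n = 53.

n = 53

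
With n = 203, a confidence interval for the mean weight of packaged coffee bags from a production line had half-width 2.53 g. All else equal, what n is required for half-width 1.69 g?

455

Margin of error scales as 1/√n, so n₂ = n₁·(E₁/E₂)².
n₂ = 203 × (2.53/1.69)² = 203 × 2.241 = 454.92
Round up: n₂ = 455.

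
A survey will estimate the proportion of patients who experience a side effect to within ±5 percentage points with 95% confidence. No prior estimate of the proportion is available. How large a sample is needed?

For a proportion with margin E = 0.05 at 95% confidence, z = 1.960.
With no prior estimate, use p = 0.5, which maximizes p(1−p) at 0.25.
n = 0.25 × (z/E)² = 0.25 × (1.960/0.05)² = 384.16
Round up: n = 385.

385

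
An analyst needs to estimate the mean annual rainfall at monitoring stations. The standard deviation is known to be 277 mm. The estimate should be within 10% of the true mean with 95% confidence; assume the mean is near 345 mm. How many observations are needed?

For a mean, the margin of error is E = z·σ/√n, so n = (zσ/E)².
At 95% confidence, z = 1.960.
E = 10% of 345 = 34.5 mm.
n = (1.960 × 277 / 34.5)² = 247.65
Round up: n = 248.

n = 248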